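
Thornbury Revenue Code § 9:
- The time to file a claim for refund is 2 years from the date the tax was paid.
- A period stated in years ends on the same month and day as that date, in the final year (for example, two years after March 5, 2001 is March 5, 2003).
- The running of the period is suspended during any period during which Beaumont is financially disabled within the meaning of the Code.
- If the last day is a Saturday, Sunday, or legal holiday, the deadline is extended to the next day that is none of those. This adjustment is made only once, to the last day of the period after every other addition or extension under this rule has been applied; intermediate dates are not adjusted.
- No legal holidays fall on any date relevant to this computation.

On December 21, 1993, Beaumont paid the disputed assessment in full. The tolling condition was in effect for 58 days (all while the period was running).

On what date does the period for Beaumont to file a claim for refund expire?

2 years after December 21, 1993 is December 21, 1995.
Tolling adds 58 days: December 21, 1995 + 58 days = February 17, 1996.
February 17, 1996 is Saturday; February 18, 1996 is Sunday. The next qualifying day is February 19, 1996.

February 19, 1996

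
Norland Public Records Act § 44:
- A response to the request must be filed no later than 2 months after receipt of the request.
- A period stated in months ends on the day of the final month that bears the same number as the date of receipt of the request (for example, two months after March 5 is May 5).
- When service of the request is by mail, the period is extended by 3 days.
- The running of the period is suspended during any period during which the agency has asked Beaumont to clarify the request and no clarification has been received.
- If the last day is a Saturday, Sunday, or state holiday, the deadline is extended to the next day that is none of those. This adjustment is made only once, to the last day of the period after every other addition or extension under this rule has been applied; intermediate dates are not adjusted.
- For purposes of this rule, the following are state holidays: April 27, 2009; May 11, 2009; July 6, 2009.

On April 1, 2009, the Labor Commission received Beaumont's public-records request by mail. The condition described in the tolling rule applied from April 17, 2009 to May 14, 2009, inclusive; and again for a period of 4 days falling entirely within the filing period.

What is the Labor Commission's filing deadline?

July 7, 2009

2 months after April 1, 2009 is June 1, 2009.
Service was by mail, adding 3 days: June 1, 2009 + 3 days = June 4, 2009.
From April 17, 2009 through May 14, 2009 inclusive is 28 days; tolling adds 28 days: June 4, 2009 + 28 days = July 2, 2009.
Tolling adds 4 days: July 2, 2009 + 4 days = July 6, 2009.
July 6, 2009 is a listed holiday. The next qualifying day is July 7, 2009.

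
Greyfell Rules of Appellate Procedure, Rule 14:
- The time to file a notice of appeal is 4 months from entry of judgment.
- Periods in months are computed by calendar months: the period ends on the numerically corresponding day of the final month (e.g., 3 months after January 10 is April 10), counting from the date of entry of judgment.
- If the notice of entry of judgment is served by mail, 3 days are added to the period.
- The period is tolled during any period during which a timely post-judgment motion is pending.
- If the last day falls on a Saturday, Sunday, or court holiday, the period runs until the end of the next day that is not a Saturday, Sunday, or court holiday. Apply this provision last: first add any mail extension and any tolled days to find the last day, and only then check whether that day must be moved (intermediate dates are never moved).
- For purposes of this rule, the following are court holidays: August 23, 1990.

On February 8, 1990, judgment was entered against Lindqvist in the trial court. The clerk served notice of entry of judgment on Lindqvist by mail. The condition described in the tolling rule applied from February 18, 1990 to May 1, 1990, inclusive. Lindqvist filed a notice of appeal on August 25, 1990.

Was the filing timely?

4 months after February 8, 1990 is June 8, 1990.
Service was by mail, adding 3 days: June 8, 1990 + 3 days = June 11, 1990.
From February 18, 1990 through May 1, 1990 inclusive is 73 days; tolling adds 73 days: June 11, 1990 + 73 days = August 23, 1990.
August 23, 1990 is a listed holiday. The next qualifying day is August 24, 1990.
The deadline is August 24, 1990; the filing on August 25, 1990 is after that date.

No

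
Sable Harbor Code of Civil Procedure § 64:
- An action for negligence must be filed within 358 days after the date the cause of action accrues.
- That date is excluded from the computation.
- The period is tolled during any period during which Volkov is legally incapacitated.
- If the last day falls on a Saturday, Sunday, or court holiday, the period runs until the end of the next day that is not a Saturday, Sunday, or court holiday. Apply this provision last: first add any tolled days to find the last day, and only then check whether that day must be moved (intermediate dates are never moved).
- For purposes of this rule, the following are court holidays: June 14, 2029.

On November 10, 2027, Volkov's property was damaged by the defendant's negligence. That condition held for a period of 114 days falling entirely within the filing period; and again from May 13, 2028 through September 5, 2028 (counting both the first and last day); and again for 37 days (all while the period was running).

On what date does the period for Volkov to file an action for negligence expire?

358 days after November 10, 2027 is November 2, 2028.
Tolling adds 114 days: November 2, 2028 + 114 days = February 24, 2029.
From May 13, 2028 through September 5, 2028 inclusive is 116 days; tolling adds 116 days: February 24, 2029 + 116 days = June 20, 2029.
Tolling adds 37 days: June 20, 2029 + 37 days = July 27, 2029.
July 27, 2029 is a Friday and not a court holiday, so no extension applies.

July 27, 2029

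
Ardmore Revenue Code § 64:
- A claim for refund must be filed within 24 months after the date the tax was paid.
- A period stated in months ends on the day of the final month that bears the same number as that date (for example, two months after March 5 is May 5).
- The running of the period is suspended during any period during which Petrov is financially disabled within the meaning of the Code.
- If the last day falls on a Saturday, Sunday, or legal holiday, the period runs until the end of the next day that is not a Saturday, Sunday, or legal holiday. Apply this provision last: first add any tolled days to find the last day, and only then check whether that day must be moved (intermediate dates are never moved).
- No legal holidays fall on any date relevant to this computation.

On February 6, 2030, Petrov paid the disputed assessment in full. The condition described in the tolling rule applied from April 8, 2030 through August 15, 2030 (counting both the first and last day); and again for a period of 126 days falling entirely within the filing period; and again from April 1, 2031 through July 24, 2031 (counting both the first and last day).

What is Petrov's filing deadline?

February 11, 2033

24 months after February 6, 2030 is February 6, 2032.
From April 8, 2030 through August 15, 2030 inclusive is 130 days; tolling adds 130 days: February 6, 2032 + 130 days = June 15, 2032.
Tolling adds 126 days: June 15, 2032 + 126 days = October 19, 2032.
From April 1, 2031 through July 24, 2031 inclusive is 115 days; tolling adds 115 days: October 19, 2032 + 115 days = February 11, 2033.
February 11, 2033 is a Friday and not a legal holiday, so no extension applies.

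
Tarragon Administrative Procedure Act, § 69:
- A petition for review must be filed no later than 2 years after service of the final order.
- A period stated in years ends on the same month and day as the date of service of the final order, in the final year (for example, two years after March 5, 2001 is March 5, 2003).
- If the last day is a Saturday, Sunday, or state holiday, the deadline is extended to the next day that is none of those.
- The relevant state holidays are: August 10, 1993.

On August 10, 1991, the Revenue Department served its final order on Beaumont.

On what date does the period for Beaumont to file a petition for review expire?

2 years after August 10, 1991 is August 10, 1993.
August 10, 1993 is a listed holiday. The next qualifying day is August 11, 1993.

August 11, 1993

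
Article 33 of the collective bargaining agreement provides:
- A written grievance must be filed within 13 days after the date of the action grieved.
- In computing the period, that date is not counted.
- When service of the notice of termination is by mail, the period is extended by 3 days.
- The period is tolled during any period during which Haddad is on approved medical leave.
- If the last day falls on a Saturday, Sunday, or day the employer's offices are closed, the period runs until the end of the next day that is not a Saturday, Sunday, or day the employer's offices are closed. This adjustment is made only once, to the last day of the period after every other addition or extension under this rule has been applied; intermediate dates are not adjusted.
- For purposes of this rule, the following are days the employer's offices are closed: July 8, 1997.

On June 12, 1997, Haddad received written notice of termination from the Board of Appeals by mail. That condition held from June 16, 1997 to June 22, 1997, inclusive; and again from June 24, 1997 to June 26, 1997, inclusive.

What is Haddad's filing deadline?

13 days after June 12, 1997 is June 25, 1997.
Service was by mail, adding 3 days: June 25, 1997 + 3 days = June 28, 1997.
From June 16, 1997 through June 22, 1997 inclusive is 7 days; tolling adds 7 days: June 28, 1997 + 7 days = July 5, 1997.
From June 24, 1997 through June 26, 1997 inclusive is 3 days; tolling adds 3 days: July 5, 1997 + 3 days = July 8, 1997.
July 8, 1997 is a listed holiday. The next qualifying day is July 9, 1997.

July 9, 1997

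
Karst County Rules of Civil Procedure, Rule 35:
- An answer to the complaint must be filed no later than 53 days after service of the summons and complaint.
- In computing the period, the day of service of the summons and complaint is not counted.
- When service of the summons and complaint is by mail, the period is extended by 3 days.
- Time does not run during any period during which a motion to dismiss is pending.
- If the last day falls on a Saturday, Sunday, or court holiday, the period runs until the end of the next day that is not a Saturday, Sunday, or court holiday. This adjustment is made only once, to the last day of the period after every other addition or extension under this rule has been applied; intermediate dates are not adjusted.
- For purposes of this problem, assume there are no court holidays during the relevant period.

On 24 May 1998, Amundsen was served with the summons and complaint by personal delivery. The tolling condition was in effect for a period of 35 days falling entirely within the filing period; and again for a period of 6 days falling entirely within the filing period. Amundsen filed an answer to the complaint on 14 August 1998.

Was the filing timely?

53 days after 24 May 1998 is July 16, 1998.
Service was not by mail, so no mail extension applies.
Tolling adds 35 days: July 16, 1998 + 35 days = August 20, 1998.
Tolling adds 6 days: August 20, 1998 + 6 days = August 26, 1998.
August 26, 1998 is a Wednesday and not a court holiday, so no extension applies.
The deadline is August 26, 1998; the filing on August 14, 1998 is on or before that date.

Yes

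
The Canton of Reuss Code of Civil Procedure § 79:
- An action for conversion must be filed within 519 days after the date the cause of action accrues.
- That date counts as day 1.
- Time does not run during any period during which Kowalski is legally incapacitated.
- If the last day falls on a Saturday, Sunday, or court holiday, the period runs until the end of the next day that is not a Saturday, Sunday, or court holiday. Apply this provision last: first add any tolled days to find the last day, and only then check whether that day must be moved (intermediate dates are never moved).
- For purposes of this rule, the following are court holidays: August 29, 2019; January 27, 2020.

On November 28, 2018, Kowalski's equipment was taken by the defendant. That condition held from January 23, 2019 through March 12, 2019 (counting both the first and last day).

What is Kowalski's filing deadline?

Counting November 28, 2018 as day 1, day 519 is April 29, 2020.
From January 23, 2019 through March 12, 2019 inclusive is 49 days; tolling adds 49 days: April 29, 2020 + 49 days = June 17, 2020.
June 17, 2020 is a Wednesday and not a court holiday, so no extension applies.

June 17, 2020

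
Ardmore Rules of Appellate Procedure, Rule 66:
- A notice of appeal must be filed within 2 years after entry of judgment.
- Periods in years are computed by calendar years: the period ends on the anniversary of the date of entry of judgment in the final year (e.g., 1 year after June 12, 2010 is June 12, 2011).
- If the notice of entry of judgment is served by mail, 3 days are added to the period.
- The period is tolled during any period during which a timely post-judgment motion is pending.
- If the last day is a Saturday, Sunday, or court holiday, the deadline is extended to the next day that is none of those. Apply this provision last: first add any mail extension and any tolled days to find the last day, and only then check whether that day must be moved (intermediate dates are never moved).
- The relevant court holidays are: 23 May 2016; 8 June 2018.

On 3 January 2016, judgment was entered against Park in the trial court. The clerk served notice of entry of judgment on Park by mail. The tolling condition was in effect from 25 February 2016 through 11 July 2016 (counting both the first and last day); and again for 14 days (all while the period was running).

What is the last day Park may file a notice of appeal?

June 7, 2018

2 years after 3 January 2016 is January 3, 2018.
Service was by mail, adding 3 days: January 3, 2018 + 3 days = January 6, 2018.
From February 25, 2016 through July 11, 2016 inclusive is 138 days; tolling adds 138 days: January 6, 2018 + 138 days = May 24, 2018.
Tolling adds 14 days: May 24, 2018 + 14 days = June 7, 2018.
June 7, 2018 is a Thursday and not a court holiday, so no extension applies.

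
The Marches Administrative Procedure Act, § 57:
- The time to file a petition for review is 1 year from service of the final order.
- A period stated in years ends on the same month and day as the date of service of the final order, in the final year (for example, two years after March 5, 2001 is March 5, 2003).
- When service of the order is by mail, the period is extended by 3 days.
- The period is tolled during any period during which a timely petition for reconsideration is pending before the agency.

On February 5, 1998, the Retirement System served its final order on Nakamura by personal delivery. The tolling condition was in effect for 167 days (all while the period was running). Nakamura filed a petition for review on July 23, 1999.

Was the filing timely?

No

1 year after February 5, 1998 is February 5, 1999.
Service was not by mail, so no mail extension applies.
Tolling adds 167 days: February 5, 1999 + 167 days = July 22, 1999.
The deadline is July 22, 1999; the filing on July 23, 1999 is after that date.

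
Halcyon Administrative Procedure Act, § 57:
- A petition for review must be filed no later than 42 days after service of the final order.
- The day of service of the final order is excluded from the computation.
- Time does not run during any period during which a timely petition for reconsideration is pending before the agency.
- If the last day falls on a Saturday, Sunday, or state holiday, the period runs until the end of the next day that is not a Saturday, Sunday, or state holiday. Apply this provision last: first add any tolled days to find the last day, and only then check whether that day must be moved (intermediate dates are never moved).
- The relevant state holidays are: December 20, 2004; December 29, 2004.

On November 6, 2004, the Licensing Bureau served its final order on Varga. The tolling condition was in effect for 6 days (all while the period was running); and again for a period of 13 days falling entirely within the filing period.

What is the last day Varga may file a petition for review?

January 6, 2005

42 days after November 6, 2004 is December 18, 2004.
Tolling adds 6 days: December 18, 2004 + 6 days = December 24, 2004.
Tolling adds 13 days: December 24, 2004 + 13 days = January 6, 2005.
January 6, 2005 is a Thursday and not a state holiday, so no extension applies.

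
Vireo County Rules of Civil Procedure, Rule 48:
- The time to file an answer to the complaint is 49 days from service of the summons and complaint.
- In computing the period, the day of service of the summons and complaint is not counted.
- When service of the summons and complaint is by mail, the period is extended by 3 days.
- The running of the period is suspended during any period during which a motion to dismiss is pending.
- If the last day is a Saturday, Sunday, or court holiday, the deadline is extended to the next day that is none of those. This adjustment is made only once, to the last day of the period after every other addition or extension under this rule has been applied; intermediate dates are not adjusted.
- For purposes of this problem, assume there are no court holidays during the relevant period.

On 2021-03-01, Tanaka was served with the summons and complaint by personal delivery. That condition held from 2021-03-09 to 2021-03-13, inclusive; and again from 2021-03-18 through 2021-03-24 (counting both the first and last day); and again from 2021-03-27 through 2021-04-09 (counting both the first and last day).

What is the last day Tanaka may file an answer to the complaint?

49 days after 2021-03-01 is April 19, 2021.
Service was not by mail, so no mail extension applies.
From March 9, 2021 through March 13, 2021 inclusive is 5 days; tolling adds 5 days: April 19, 2021 + 5 days = April 24, 2021.
From March 18, 2021 through March 24, 2021 inclusive is 7 days; tolling adds 7 days: April 24, 2021 + 7 days = May 1, 2021.
From March 27, 2021 through April 9, 2021 inclusive is 14 days; tolling adds 14 days: May 1, 2021 + 14 days = May 15, 2021.
May 15, 2021 is Saturday; May 16, 2021 is Sunday. The next qualifying day is May 17, 2021.

May 17, 2021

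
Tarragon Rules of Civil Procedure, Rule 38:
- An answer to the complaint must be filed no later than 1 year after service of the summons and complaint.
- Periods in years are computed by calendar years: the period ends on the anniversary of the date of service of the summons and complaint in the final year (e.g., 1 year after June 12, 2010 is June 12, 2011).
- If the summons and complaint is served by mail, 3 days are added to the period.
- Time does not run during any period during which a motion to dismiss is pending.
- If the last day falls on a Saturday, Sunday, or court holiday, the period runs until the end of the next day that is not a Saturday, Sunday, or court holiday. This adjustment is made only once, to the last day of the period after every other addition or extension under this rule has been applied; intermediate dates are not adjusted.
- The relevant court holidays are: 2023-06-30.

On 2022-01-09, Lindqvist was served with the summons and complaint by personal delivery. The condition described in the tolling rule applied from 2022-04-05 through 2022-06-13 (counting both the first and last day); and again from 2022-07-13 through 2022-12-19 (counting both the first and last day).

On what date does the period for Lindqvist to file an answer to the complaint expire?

August 28, 2023

1 year after 2022-01-09 is January 9, 2023.
Service was not by mail, so no mail extension applies.
From April 5, 2022 through June 13, 2022 inclusive is 70 days; tolling adds 70 days: January 9, 2023 + 70 days = March 20, 2023.
From July 13, 2022 through December 19, 2022 inclusive is 160 days; tolling adds 160 days: March 20, 2023 + 160 days = August 27, 2023.
August 27, 2023 is Sunday. The next qualifying day is August 28, 2023.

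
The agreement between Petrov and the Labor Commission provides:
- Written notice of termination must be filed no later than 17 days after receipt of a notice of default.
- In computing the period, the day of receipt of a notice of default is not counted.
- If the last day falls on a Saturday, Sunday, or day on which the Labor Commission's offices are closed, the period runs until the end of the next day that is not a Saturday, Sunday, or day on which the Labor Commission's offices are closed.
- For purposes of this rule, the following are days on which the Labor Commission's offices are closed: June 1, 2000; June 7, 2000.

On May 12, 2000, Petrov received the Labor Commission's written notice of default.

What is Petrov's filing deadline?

17 days after May 12, 2000 is May 29, 2000.
May 29, 2000 is a Monday and not a day on which the Labor Commission's offices are closed, so no extension applies.

May 29, 2000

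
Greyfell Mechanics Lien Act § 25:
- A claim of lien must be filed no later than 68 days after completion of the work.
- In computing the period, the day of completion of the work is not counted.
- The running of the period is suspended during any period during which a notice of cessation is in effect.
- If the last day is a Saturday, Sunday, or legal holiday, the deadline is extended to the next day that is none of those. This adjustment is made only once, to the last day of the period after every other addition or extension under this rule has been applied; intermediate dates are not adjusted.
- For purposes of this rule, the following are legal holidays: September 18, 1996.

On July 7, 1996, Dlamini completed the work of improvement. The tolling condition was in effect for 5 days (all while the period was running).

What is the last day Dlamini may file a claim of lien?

September 19, 1996

68 days after July 7, 1996 is September 13, 1996.
Tolling adds 5 days: September 13, 1996 + 5 days = September 18, 1996.
September 18, 1996 is a listed holiday. The next qualifying day is September 19, 1996.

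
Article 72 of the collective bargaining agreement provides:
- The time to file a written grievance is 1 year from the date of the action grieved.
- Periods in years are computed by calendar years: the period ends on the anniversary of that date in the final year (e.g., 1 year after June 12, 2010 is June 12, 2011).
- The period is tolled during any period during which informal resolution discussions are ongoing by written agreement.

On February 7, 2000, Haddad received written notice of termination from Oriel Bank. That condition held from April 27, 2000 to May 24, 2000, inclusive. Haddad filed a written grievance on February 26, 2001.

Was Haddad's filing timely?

1 year after February 7, 2000 is February 7, 2001.
From April 27, 2000 through May 24, 2000 inclusive is 28 days; tolling adds 28 days: February 7, 2001 + 28 days = March 7, 2001.
The deadline is March 7, 2001; the filing on February 26, 2001 is on or before that date.

Yes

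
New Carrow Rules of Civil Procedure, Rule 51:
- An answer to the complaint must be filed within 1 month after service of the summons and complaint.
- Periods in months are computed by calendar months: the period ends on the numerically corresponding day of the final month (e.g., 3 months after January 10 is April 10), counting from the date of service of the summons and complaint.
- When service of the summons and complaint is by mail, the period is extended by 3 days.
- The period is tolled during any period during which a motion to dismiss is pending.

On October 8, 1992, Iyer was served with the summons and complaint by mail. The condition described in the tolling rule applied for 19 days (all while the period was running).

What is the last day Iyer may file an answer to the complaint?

November 30, 1992

1 month after October 8, 1992 is November 8, 1992.
Service was by mail, adding 3 days: November 8, 1992 + 3 days = November 11, 1992.
Tolling adds 19 days: November 11, 1992 + 19 days = November 30, 1992.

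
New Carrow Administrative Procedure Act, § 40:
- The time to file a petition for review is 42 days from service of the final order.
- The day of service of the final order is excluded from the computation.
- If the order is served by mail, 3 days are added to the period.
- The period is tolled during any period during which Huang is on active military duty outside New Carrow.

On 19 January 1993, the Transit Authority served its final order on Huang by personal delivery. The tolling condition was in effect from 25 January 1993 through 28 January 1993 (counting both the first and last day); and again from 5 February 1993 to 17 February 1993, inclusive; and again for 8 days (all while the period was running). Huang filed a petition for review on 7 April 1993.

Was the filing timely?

No

42 days after 19 January 1993 is March 2, 1993.
Service was not by mail, so no mail extension applies.
From January 25, 1993 through January 28, 1993 inclusive is 4 days; tolling adds 4 days: March 2, 1993 + 4 days = March 6, 1993.
From February 5, 1993 through February 17, 1993 inclusive is 13 days; tolling adds 13 days: March 6, 1993 + 13 days = March 19, 1993.
Tolling adds 8 days: March 19, 1993 + 8 days = March 27, 1993.
The deadline is March 27, 1993; the filing on April 7, 1993 is after that date.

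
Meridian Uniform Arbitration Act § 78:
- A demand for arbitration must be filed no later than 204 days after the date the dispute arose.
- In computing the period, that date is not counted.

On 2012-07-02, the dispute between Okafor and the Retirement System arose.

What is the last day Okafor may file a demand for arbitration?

January 22, 2013

204 days after 2012-07-02 is January 22, 2013.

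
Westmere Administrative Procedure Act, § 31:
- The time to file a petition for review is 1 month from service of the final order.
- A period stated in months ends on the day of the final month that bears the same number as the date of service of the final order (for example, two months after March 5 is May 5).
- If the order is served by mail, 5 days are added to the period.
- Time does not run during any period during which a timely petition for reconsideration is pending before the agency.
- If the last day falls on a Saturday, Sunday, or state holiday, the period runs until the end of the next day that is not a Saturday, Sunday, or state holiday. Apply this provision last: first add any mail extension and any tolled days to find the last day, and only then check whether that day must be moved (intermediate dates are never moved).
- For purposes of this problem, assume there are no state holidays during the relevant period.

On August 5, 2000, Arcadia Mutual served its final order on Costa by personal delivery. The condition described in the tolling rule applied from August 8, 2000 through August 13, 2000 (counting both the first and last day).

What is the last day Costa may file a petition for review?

September 11, 2000

1 month after August 5, 2000 is September 5, 2000.
Service was not by mail, so no mail extension applies.
From August 8, 2000 through August 13, 2000 inclusive is 6 days; tolling adds 6 days: September 5, 2000 + 6 days = September 11, 2000.
September 11, 2000 is a Monday and not a state holiday, so no extension applies.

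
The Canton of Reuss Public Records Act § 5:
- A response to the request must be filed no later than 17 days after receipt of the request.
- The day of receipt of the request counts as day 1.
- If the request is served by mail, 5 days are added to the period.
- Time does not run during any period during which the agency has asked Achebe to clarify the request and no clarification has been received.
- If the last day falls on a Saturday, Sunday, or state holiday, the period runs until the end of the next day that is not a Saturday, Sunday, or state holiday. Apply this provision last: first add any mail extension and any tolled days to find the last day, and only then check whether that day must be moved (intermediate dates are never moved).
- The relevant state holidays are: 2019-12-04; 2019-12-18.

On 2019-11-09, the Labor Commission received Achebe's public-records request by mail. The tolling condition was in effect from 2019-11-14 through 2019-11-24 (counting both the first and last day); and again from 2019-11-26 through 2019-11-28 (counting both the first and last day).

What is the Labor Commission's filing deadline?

December 16, 2019

Counting 2019-11-09 as day 1, day 17 is November 25, 2019.
Service was by mail, adding 5 days: November 25, 2019 + 5 days = November 30, 2019.
From November 14, 2019 through November 24, 2019 inclusive is 11 days; tolling adds 11 days: November 30, 2019 + 11 days = December 11, 2019.
From November 26, 2019 through November 28, 2019 inclusive is 3 days; tolling adds 3 days: December 11, 2019 + 3 days = December 14, 2019.
December 14, 2019 is Saturday; December 15, 2019 is Sunday. The next qualifying day is December 16, 2019.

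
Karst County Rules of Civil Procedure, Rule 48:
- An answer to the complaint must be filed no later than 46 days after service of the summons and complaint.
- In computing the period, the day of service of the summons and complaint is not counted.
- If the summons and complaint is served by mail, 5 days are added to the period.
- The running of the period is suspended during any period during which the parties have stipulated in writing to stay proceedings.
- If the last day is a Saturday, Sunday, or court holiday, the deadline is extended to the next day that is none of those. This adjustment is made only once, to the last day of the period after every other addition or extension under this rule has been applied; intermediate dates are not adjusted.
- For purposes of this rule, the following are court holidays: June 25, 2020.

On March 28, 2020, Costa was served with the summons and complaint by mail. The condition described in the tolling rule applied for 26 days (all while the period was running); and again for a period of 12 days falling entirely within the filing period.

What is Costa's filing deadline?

June 26, 2020

46 days after March 28, 2020 is May 13, 2020.
Service was by mail, adding 5 days: May 13, 2020 + 5 days = May 18, 2020.
Tolling adds 26 days: May 18, 2020 + 26 days = June 13, 2020.
Tolling adds 12 days: June 13, 2020 + 12 days = June 25, 2020.
June 25, 2020 is a listed holiday. The next qualifying day is June 26, 2020.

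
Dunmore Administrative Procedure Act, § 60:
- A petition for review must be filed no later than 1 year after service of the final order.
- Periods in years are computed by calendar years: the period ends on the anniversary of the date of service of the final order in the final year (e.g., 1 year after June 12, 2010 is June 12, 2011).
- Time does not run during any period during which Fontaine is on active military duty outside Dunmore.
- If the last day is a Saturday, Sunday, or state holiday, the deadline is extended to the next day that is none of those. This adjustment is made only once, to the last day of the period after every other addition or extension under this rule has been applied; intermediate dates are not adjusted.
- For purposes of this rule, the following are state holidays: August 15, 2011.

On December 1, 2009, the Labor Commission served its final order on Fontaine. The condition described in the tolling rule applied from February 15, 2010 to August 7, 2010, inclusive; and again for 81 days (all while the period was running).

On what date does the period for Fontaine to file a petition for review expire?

August 16, 2011

1 year after December 1, 2009 is December 1, 2010.
From February 15, 2010 through August 7, 2010 inclusive is 174 days; tolling adds 174 days: December 1, 2010 + 174 days = May 24, 2011.
Tolling adds 81 days: May 24, 2011 + 81 days = August 13, 2011.
August 13, 2011 is Saturday; August 14, 2011 is Sunday; August 15, 2011 is a listed holiday. The next qualifying day is August 16, 2011.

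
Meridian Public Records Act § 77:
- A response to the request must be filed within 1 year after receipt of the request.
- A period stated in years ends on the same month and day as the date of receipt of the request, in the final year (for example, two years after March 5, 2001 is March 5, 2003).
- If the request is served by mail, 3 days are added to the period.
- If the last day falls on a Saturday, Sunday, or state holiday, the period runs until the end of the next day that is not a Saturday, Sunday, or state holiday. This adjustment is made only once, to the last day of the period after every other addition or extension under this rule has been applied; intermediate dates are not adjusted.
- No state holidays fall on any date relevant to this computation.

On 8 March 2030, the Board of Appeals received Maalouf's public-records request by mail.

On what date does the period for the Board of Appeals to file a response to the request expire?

1 year after 8 March 2030 is March 8, 2031.
Service was by mail, adding 3 days: March 8, 2031 + 3 days = March 11, 2031.
March 11, 2031 is a Tuesday and not a state holiday, so no extension applies.

March 11, 2031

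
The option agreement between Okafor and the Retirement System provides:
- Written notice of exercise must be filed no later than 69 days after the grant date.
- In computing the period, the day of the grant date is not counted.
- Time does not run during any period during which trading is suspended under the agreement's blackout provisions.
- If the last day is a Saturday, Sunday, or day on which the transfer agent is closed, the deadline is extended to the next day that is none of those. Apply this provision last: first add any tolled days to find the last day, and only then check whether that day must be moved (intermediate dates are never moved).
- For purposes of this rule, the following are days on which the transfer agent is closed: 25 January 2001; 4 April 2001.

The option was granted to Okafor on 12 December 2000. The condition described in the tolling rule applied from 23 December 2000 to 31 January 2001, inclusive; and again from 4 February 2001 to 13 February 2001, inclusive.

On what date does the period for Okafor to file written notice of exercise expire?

69 days after 12 December 2000 is February 19, 2001.
From December 23, 2000 through January 31, 2001 inclusive is 40 days; tolling adds 40 days: February 19, 2001 + 40 days = March 31, 2001.
From February 4, 2001 through February 13, 2001 inclusive is 10 days; tolling adds 10 days: March 31, 2001 + 10 days = April 10, 2001.
April 10, 2001 is a Tuesday and not a day on which the transfer agent is closed, so no extension applies.

April 10, 2001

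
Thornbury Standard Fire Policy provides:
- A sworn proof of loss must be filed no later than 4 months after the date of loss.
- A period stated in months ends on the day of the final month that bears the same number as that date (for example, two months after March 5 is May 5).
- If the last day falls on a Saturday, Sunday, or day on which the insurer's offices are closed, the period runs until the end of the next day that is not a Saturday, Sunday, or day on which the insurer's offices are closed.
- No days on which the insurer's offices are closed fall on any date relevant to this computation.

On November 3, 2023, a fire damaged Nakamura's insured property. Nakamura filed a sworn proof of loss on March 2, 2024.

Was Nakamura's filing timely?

4 months after November 3, 2023 is March 3, 2024.
March 3, 2024 is Sunday. The next qualifying day is March 4, 2024.
The deadline is March 4, 2024; the filing on March 2, 2024 is on or before that date.

Yes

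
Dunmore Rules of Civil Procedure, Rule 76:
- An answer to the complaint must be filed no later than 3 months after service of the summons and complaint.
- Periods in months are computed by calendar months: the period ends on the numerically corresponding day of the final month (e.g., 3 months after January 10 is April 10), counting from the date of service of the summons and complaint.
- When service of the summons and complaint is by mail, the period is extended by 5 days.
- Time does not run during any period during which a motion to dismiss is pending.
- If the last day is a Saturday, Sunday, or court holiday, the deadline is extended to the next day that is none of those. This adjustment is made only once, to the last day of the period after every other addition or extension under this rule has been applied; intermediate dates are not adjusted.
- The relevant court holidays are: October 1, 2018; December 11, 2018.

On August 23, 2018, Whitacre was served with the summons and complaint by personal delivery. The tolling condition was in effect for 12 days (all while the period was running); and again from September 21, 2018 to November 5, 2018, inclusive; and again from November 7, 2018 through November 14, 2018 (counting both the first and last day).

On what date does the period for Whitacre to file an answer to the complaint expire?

January 28, 2019

3 months after August 23, 2018 is November 23, 2018.
Service was not by mail, so no mail extension applies.
Tolling adds 12 days: November 23, 2018 + 12 days = December 5, 2018.
From September 21, 2018 through November 5, 2018 inclusive is 46 days; tolling adds 46 days: December 5, 2018 + 46 days = January 20, 2019.
From November 7, 2018 through November 14, 2018 inclusive is 8 days; tolling adds 8 days: January 20, 2019 + 8 days = January 28, 2019.
January 28, 2019 is a Monday and not a court holiday, so no extension applies.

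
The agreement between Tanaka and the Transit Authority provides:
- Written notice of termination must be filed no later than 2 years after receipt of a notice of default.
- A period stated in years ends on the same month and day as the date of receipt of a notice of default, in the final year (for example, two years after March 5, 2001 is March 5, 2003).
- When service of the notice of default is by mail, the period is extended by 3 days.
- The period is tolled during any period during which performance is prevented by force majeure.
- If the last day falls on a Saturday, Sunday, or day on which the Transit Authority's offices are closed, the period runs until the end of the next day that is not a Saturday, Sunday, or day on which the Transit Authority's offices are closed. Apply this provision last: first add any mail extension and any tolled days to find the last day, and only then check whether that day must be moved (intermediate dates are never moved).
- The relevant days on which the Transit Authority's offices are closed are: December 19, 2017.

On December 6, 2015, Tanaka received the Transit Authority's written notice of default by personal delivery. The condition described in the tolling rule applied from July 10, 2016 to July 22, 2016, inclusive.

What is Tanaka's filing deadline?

December 20, 2017

2 years after December 6, 2015 is December 6, 2017.
Service was not by mail, so no mail extension applies.
From July 10, 2016 through July 22, 2016 inclusive is 13 days; tolling adds 13 days: December 6, 2017 + 13 days = December 19, 2017.
December 19, 2017 is a listed holiday. The next qualifying day is December 20, 2017.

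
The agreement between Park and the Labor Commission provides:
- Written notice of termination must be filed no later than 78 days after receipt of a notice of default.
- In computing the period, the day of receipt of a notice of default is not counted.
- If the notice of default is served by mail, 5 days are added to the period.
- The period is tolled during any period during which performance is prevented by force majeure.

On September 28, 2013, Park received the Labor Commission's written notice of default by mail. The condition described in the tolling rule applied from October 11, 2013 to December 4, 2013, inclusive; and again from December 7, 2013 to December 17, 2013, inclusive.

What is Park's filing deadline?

78 days after September 28, 2013 is December 15, 2013.
Service was by mail, adding 5 days: December 15, 2013 + 5 days = December 20, 2013.
From October 11, 2013 through December 4, 2013 inclusive is 55 days; tolling adds 55 days: December 20, 2013 + 55 days = February 13, 2014.
From December 7, 2013 through December 17, 2013 inclusive is 11 days; tolling adds 11 days: February 13, 2014 + 11 days = February 24, 2014.

February 24, 2014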